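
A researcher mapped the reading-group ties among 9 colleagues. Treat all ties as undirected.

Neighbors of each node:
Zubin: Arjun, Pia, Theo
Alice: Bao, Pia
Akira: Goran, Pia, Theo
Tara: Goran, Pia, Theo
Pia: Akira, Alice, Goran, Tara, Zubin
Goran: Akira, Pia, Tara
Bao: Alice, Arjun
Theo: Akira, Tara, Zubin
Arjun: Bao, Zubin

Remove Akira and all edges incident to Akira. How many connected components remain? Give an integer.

Akira's neighbors (Goran, Pia, and Theo) remain reachable from one another through other ties, so the rest of the network stays in one piece.

1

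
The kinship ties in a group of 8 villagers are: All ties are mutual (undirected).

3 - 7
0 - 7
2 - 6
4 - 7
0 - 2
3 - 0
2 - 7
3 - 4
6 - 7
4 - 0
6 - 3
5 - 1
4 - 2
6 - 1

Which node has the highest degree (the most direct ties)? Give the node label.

7

Degrees — 0:4, 1:2, 2:4, 3:4, 4:4, 5:1, 6:4, 7:5.
The maximum is 5, attained only by 7.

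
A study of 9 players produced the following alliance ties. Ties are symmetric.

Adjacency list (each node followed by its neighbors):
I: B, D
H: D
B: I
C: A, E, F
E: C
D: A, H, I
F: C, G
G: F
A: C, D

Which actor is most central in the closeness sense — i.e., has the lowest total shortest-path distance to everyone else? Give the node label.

A

Farness (sum of distances to all others) for each node — A:16, B:29, C:17, D:17, E:24, F:22, G:29, H:24, I:22.
The smallest farness is 16, for A, so A has the highest closeness.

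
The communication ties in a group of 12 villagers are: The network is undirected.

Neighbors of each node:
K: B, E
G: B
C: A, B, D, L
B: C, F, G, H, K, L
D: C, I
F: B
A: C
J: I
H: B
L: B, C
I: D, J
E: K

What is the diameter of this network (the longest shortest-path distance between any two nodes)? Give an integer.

Eccentricity of each node (its greatest distance to any other): A:4, B:4, C:3, D:4, E:6, F:5, G:5, H:5, I:5, J:6, K:5, L:4.
The maximum eccentricity is 6, realized for instance by the pair E–J via E – K – B – C – D – I – J. So the diameter is 6.

6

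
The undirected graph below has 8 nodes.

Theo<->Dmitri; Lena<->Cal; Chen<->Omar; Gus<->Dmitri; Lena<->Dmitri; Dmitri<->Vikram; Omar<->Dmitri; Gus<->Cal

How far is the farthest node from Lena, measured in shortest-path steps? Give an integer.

3

Distances from Lena: Cal:1, Chen:3, Dmitri:1, Gus:2, Omar:2, Theo:2, Vikram:2.
The largest is 3 (to Chen), so the eccentricity of Lena is 3.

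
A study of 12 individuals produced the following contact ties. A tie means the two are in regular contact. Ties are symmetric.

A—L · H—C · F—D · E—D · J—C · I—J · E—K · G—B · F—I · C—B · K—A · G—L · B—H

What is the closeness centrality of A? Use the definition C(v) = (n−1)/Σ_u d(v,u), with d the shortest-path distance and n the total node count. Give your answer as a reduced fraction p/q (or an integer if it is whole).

Distances from A: B:3, C:4, D:3, E:2, F:4, G:2, H:4, I:5, J:5, K:1, L:1. Sum = 34.
n = 12, so closeness = 11/34.

11/34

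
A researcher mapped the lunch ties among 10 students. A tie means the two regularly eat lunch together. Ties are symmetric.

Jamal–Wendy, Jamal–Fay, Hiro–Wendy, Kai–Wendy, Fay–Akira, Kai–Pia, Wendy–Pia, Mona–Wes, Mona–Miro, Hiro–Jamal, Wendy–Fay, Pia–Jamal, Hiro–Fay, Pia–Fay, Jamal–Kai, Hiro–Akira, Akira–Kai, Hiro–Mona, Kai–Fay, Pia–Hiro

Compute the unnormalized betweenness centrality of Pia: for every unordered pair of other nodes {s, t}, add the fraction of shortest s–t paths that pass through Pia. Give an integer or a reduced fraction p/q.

4/5

Pairs whose geodesics pass through Pia — Hiro–Kai: 1/5; Kai–Miro: 1/5; Kai–Mona: 1/5; Kai–Wes: 1/5.
All other pairs contribute 0.
Summing the contributions gives betweenness(Pia) = 4/5.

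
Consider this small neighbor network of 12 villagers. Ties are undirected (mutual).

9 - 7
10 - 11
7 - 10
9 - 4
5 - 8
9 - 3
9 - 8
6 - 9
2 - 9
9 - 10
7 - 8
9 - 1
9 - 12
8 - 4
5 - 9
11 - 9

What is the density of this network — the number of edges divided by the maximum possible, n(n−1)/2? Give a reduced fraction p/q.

There are 16 edges and 12 nodes, so the maximum possible is C(12,2) = 66.
Density = 16/66 = 8/33.

8/33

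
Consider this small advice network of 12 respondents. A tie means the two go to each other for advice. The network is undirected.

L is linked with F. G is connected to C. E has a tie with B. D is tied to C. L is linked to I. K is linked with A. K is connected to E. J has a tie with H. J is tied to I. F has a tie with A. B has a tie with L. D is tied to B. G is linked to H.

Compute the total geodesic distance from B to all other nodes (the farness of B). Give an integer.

Distances from B: A:3, C:2, D:1, E:1, F:2, G:3, H:4, I:2, J:3, K:2, L:1.
Sum = 3 + 2 + 1 + 1 + 2 + 3 + 4 + 2 + 3 + 2 + 1 = 24.

24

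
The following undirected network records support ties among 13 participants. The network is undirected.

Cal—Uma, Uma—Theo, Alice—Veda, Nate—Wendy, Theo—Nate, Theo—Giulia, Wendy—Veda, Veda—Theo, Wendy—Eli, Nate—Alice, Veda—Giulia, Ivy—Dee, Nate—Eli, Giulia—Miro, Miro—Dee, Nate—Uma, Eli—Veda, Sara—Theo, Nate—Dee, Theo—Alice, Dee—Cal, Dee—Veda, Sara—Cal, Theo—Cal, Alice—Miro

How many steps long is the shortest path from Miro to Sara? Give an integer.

One shortest route is Miro – Dee – Cal – Sara, which uses 3 edges, and at distance 2 from Miro we only reach {Cal, Ivy, Nate, Theo, Veda}, which does not include Sara. So d(Miro,Sara) = 3.

3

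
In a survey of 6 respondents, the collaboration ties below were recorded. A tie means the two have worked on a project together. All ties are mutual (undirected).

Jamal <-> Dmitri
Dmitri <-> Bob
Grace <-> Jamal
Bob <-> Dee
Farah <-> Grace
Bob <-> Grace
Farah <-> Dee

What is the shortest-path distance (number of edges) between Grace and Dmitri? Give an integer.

2

One shortest route is Grace – Bob – Dmitri, which uses 2 edges, and Grace and Dmitri are not directly tied, so nothing shorter exists. So d(Grace,Dmitri) = 2.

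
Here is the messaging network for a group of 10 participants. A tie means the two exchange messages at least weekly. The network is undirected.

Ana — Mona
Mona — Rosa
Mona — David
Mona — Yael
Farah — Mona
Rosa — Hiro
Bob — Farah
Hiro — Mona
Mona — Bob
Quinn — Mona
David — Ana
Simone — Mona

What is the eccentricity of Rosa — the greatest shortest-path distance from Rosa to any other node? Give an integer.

Distances from Rosa: Ana:2, Bob:2, David:2, Farah:2, Hiro:1, Mona:1, Quinn:2, Simone:2, Yael:2.
The largest is 2 (to Bob, Ana, Simone, Yael, David, Quinn, and Farah), so the eccentricity of Rosa is 2.

2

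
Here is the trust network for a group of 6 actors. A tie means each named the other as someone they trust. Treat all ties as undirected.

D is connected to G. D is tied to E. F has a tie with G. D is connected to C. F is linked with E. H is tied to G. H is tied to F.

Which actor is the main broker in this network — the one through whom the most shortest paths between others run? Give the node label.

D

Unnormalized betweenness of each node: C:0, D:9/2, E:1, F:3/2, G:3, H:0.
D has the largest value, 9/2, making it the main broker — the node through which the most shortest paths run.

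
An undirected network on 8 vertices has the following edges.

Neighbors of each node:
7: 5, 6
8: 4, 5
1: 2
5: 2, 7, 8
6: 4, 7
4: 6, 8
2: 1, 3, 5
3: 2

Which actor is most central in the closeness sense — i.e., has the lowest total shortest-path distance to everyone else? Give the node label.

Farness (sum of distances to all others) for each node — 1:19, 2:13, 3:19, 4:17, 5:11, 6:17, 7:14, 8:14.
The smallest farness is 11, for 5, so 5 has the highest closeness.

5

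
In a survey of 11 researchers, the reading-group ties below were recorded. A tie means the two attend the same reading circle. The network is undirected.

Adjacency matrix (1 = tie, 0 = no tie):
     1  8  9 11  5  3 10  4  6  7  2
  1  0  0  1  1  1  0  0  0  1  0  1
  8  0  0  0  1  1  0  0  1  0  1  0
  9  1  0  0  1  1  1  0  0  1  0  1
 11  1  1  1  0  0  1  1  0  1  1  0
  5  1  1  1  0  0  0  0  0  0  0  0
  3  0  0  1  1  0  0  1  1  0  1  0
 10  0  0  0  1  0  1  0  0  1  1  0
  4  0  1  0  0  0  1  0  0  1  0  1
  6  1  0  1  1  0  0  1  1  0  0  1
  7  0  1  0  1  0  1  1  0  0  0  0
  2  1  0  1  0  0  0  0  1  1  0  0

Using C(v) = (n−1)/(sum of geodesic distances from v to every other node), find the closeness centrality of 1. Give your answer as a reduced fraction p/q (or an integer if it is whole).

2/3

Distances from 1: 2:1, 3:2, 4:2, 5:1, 6:1, 7:2, 8:2, 9:1, 10:2, 11:1. Sum = 15.
n = 11, so closeness = 10/15 = 2/3.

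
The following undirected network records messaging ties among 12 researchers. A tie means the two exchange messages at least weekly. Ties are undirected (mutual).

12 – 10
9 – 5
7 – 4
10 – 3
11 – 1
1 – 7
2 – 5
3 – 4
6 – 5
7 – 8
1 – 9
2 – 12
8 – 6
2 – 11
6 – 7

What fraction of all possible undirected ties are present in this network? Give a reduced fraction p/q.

5/22

There are 15 edges and 12 nodes, so the maximum possible is C(12,2) = 66.
Density = 15/66 = 5/22.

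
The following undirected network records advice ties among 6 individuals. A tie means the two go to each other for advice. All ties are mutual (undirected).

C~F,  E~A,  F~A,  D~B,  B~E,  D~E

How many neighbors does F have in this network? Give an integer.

F is directly tied to A and C. That is 2 neighbors, so the degree of F is 2.

2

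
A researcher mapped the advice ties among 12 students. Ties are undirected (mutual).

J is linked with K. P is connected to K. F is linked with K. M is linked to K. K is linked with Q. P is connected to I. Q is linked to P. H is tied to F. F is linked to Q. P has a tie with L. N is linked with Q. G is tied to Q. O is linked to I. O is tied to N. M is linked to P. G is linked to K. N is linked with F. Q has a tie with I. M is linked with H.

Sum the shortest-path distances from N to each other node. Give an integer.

Distances from N: F:1, G:2, H:2, I:2, J:3, K:2, L:3, M:3, O:1, P:2, Q:1.
Sum = 1 + 2 + 2 + 2 + 3 + 2 + 3 + 3 + 1 + 2 + 1 = 22.

22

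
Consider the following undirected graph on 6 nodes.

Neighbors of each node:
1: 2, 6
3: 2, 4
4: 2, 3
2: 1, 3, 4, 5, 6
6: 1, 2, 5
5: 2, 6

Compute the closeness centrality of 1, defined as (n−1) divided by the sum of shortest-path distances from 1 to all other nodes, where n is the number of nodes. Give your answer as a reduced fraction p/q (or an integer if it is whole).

Distances from 1: 2:1, 3:2, 4:2, 5:2, 6:1. Sum = 8.
n = 6, so closeness = 5/8.

5/8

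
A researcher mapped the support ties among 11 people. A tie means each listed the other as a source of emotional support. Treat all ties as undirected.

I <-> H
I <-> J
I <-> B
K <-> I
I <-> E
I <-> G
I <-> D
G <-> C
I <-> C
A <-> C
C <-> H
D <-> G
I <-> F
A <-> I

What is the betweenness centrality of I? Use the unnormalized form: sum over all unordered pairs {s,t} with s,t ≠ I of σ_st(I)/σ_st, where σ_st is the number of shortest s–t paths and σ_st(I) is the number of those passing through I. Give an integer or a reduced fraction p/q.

Pairs whose geodesics pass through I — J–H: 1; J–B: 1; J–D: 1; J–A: 1; J–C: 1; J–E: 1; J–K: 1; J–G: 1; J–F: 1; H–B: 1; H–D: 1; H–A: 1/2; H–E: 1; H–K: 1 … (+27 more pairs).
All other pairs contribute 0.
Summing the contributions gives betweenness(I) = 39.

39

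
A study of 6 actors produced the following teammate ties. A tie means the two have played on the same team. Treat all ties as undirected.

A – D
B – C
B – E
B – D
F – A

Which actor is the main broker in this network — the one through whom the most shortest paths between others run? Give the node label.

B

Unnormalized betweenness of each node: A:4, B:7, C:0, D:6, E:0, F:0.
B has the largest value, 7, making it the main broker — the node through which the most shortest paths run.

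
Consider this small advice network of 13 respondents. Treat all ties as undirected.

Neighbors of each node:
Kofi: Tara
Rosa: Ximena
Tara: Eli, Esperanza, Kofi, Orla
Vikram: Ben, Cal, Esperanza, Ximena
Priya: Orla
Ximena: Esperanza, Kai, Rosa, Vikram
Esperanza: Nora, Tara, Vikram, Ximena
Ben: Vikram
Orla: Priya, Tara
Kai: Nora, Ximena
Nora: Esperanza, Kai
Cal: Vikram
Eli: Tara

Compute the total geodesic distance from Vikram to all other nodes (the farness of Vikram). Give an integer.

Distances from Vikram: Ben:1, Cal:1, Eli:3, Esperanza:1, Kai:2, Kofi:3, Nora:2, Orla:3, Priya:4, Rosa:2, Tara:2, Ximena:1.
Sum = 1 + 1 + 3 + 1 + 2 + 3 + 2 + 3 + 4 + 2 + 2 + 1 = 25.

25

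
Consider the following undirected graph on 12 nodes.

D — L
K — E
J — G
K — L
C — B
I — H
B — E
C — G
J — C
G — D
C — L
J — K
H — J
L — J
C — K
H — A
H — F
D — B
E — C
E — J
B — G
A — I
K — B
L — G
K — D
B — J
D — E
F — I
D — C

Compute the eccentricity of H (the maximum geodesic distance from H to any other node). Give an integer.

3

Distances from H: A:1, B:2, C:2, D:3, E:2, F:1, G:2, I:1, J:1, K:2, L:2.
The largest is 3 (to D), so the eccentricity of H is 3.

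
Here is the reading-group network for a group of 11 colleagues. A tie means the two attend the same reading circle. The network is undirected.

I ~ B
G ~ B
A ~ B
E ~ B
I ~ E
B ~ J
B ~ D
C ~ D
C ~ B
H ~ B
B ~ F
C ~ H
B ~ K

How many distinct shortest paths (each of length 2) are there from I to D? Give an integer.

1

The shortest distance is 2, and the only length-2 path is I–B–D. So there is exactly 1 shortest path.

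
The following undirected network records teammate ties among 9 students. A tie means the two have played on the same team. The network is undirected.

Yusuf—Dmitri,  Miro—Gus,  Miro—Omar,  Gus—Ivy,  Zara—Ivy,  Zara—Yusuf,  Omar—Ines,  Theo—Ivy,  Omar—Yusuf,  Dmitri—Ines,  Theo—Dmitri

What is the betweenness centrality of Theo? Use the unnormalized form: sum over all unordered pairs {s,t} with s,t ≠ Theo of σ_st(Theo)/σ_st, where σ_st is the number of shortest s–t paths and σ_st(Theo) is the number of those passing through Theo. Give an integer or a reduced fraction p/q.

Pairs whose geodesics pass through Theo — Gus–Dmitri: 1; Ivy–Dmitri: 1; Ivy–Ines: 1.
All other pairs contribute 0.
Summing the contributions gives betweenness(Theo) = 3.

3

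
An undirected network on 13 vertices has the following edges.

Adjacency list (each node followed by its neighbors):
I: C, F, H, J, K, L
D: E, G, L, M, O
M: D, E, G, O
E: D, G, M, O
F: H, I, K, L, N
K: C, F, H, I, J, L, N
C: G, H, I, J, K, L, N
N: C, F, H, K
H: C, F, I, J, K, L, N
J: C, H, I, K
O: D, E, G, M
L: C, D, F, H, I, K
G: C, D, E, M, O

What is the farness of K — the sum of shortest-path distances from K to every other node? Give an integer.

20

Distances from K: C:1, D:2, E:3, F:1, G:2, H:1, I:1, J:1, L:1, M:3, N:1, O:3.
Sum = 1 + 2 + 3 + 1 + 2 + 1 + 1 + 1 + 1 + 3 + 1 + 3 = 20.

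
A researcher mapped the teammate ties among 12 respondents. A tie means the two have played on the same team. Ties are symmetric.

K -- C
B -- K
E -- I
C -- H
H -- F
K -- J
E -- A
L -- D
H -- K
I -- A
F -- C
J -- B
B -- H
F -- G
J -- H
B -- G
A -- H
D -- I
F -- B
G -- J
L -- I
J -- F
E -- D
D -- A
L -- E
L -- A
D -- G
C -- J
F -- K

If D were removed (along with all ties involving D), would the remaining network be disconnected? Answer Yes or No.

Even without D, every remaining node can still reach every other (the residual graph is connected), so D is not a cut vertex.

No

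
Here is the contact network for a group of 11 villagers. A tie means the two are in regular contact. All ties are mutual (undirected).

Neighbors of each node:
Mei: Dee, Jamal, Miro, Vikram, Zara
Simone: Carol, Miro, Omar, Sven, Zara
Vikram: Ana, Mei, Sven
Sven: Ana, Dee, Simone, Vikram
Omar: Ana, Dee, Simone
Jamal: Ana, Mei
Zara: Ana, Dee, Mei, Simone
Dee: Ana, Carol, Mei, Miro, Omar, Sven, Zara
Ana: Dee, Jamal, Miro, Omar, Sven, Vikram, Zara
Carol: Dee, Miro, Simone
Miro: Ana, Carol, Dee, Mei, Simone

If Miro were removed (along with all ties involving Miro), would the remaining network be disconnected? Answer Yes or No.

No

Even without Miro, every remaining node can still reach every other (the residual graph is connected), so Miro is not a cut vertex.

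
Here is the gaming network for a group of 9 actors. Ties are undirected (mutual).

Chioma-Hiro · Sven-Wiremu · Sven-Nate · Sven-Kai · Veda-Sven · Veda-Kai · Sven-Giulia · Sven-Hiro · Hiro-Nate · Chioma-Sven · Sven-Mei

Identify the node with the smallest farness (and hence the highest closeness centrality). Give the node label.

Farness (sum of distances to all others) for each node — Chioma:14, Giulia:15, Hiro:13, Kai:14, Mei:15, Nate:14, Sven:8, Veda:14, Wiremu:15.
The smallest farness is 8, for Sven, so Sven has the highest closeness.

Sven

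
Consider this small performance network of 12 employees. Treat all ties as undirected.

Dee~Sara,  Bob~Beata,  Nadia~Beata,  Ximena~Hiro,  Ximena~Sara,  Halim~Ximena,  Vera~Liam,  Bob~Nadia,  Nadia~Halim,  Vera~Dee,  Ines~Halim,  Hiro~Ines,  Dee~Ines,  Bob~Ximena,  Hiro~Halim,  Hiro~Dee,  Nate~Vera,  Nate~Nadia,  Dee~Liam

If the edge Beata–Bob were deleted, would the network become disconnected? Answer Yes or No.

No

Even without that edge, Beata still reaches Bob via Beata – Nadia – Bob, so the network stays connected. Not a bridge.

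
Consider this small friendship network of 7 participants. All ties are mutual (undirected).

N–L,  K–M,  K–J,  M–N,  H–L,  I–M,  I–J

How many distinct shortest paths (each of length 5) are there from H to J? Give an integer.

The shortest distance is 5. The length-5 paths are: H–L–N–M–K–J; H–L–N–M–I–J.
That gives 2 distinct shortest paths.

2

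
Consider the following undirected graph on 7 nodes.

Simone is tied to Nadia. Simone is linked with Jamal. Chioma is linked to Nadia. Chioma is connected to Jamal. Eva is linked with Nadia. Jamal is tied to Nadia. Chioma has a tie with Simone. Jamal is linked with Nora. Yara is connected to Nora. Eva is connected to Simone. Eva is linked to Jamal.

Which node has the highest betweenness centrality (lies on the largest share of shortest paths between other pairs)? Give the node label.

Jamal

Unnormalized betweenness of each node: Chioma:0, Eva:0, Jamal:25/3, Nadia:1/3, Nora:5, Simone:1/3, Yara:0.
Jamal has the largest value, 25/3, making it the main broker — the node through which the most shortest paths run.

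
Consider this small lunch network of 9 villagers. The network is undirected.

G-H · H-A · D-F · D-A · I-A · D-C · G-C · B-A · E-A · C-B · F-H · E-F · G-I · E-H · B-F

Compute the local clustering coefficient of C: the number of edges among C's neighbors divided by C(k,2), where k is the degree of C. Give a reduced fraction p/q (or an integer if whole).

C's neighbors: B, D, and G (k = 3).
Possible neighbor pairs: C(3,2) = 3. Edges among them: none → e = 0.
Clustering(C) = 0/3 = 0.

0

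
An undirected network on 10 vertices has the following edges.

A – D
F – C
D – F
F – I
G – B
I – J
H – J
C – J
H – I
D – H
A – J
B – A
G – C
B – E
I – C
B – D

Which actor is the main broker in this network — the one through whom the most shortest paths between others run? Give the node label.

Unnormalized betweenness of each node: A:3, B:31/3, C:14/3, D:22/3, E:0, F:2, G:5/2, H:3/2, I:11/6, J:23/6.
B has the largest value, 31/3, making it the main broker — the node through which the most shortest paths run.

B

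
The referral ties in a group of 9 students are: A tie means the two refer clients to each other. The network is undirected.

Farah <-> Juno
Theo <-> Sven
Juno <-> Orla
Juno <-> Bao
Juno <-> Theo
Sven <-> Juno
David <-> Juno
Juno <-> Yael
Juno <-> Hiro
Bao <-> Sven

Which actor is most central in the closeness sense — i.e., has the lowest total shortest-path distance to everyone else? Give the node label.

Juno

Farness (sum of distances to all others) for each node — Bao:14, David:15, Farah:15, Hiro:15, Juno:8, Orla:15, Sven:13, Theo:14, Yael:15.
The smallest farness is 8, for Juno, so Juno has the highest closeness.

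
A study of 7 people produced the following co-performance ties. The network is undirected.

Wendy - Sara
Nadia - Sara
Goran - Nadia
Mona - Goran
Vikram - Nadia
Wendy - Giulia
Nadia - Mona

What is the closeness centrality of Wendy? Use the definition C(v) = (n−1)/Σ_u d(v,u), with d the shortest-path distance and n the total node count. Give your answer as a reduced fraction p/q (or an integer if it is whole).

Distances from Wendy: Giulia:1, Goran:3, Mona:3, Nadia:2, Sara:1, Vikram:3. Sum = 13.
n = 7, so closeness = 6/13.

6/13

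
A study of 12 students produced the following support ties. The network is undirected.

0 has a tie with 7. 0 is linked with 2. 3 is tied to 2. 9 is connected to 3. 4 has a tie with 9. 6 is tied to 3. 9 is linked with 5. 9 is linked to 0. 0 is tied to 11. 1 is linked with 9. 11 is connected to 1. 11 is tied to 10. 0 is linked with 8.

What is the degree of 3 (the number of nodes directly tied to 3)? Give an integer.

3 is directly tied to 2, 6, and 9. That is 3 neighbors, so the degree of 3 is 3.

3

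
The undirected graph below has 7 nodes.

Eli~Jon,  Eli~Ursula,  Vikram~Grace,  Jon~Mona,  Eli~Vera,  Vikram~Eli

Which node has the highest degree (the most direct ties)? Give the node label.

Eli

Degrees — Eli:4, Grace:1, Jon:2, Mona:1, Ursula:1, Vera:1, Vikram:2.
The maximum is 4, attained only by Eli.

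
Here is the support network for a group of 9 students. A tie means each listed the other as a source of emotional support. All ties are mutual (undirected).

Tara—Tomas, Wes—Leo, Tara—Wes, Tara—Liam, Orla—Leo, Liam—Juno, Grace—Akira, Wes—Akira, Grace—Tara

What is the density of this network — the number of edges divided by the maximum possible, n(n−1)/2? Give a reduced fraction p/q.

1/4

There are 9 edges and 9 nodes, so the maximum possible is C(9,2) = 36.
Density = 9/36 = 1/4.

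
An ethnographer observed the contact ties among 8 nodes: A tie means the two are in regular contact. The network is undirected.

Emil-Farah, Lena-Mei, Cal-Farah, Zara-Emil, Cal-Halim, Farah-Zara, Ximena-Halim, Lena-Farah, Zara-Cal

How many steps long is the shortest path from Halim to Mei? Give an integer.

One shortest route is Halim – Cal – Farah – Lena – Mei, which uses 4 edges, and at distance 3 from Halim we only reach {Emil, Lena}, which does not include Mei. So d(Halim,Mei) = 4.

4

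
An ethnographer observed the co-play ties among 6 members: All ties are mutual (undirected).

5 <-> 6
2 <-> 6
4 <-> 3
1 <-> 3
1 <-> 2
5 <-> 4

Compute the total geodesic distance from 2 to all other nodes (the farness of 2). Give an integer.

9

Distances from 2: 1:1, 3:2, 4:3, 5:2, 6:1.
Sum = 1 + 2 + 3 + 2 + 1 = 9.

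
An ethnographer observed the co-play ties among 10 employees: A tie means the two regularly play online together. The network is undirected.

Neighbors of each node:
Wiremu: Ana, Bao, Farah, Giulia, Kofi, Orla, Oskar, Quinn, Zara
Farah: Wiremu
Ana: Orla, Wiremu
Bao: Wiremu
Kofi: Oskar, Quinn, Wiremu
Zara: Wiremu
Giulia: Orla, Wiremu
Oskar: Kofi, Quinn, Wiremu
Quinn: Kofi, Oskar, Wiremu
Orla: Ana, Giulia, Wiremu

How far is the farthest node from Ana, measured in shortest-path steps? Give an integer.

2

Distances from Ana: Bao:2, Farah:2, Giulia:2, Kofi:2, Orla:1, Oskar:2, Quinn:2, Wiremu:1, Zara:2.
The largest is 2 (to Bao, Kofi, Oskar, Giulia, Farah, Quinn, and Zara), so the eccentricity of Ana is 2.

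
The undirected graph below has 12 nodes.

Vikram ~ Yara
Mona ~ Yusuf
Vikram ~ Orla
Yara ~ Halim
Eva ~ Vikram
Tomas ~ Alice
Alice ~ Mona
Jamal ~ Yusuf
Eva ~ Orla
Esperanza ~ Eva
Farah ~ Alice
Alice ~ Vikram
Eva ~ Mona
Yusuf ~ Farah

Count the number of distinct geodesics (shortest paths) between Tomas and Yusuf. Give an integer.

The shortest distance is 3. The length-3 paths are: Tomas–Alice–Mona–Yusuf; Tomas–Alice–Farah–Yusuf.
That gives 2 distinct shortest paths.

2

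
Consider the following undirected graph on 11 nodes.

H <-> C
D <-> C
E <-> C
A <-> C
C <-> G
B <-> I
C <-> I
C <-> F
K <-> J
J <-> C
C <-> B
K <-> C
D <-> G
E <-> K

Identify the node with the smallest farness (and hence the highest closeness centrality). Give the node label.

C

Farness (sum of distances to all others) for each node — A:19, B:18, C:10, D:18, E:18, F:19, G:18, H:19, I:18, J:18, K:17.
The smallest farness is 10, for C, so C has the highest closeness.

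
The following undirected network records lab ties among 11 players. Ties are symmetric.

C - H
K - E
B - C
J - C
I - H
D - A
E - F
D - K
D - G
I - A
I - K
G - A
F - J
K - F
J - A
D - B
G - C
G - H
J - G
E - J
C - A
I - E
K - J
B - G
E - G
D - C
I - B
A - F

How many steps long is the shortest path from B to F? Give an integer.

3

One shortest route is B – G – J – F, which uses 3 edges, and at distance 2 from B we only reach {A, E, H, J, K}, which does not include F. So d(B,F) = 3.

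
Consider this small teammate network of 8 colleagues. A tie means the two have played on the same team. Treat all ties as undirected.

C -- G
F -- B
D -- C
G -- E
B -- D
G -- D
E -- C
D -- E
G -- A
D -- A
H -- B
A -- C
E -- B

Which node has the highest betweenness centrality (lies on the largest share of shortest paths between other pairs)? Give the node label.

B

Unnormalized betweenness of each node: A:0, B:11, C:1/3, D:19/3, E:3, F:0, G:1/3, H:0.
B has the largest value, 11, making it the main broker — the node through which the most shortest paths run.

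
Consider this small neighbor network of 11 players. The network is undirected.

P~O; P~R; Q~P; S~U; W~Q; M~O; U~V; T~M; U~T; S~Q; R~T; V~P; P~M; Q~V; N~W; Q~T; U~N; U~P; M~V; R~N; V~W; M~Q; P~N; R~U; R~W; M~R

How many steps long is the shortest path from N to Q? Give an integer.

2

One shortest route is N – P – Q, which uses 2 edges, and N and Q are not directly tied, so nothing shorter exists. So d(N,Q) = 2.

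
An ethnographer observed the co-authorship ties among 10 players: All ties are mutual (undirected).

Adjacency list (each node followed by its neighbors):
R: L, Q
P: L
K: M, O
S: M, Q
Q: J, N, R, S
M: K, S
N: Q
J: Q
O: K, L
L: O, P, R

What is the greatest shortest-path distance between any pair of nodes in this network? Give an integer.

Eccentricity of each node (its greatest distance to any other): J:4, K:4, L:3, M:4, N:4, O:4, P:4, Q:3, R:3, S:4.
The maximum eccentricity is 4, realized for instance by the pair N–P via N – Q – R – L – P. So the diameter is 4.

4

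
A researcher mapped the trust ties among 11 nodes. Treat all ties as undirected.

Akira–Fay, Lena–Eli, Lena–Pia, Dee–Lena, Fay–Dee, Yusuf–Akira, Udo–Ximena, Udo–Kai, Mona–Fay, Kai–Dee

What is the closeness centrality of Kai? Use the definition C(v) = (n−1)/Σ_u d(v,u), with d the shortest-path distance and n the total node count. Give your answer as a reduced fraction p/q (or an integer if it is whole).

5/12

Distances from Kai: Akira:3, Dee:1, Eli:3, Fay:2, Lena:2, Mona:3, Pia:3, Udo:1, Ximena:2, Yusuf:4. Sum = 24.
n = 11, so closeness = 10/24 = 5/12.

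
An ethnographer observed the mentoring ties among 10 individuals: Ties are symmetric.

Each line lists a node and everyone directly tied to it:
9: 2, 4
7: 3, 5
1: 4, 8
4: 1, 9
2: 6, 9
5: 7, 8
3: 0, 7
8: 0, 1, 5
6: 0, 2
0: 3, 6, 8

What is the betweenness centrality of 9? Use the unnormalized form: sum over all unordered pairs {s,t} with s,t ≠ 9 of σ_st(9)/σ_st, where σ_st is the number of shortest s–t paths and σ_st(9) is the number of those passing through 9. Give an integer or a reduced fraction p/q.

3

Pairs whose geodesics pass through 9 — 6–4: 1; 2–4: 1; 2–1: 1.
All other pairs contribute 0.
Summing the contributions gives betweenness(9) = 3.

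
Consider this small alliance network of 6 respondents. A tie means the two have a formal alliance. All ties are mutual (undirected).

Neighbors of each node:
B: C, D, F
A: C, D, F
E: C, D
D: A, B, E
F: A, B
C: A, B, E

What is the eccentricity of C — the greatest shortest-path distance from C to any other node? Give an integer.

Distances from C: A:1, B:1, D:2, E:1, F:2.
The largest is 2 (to D and F), so the eccentricity of C is 2.

2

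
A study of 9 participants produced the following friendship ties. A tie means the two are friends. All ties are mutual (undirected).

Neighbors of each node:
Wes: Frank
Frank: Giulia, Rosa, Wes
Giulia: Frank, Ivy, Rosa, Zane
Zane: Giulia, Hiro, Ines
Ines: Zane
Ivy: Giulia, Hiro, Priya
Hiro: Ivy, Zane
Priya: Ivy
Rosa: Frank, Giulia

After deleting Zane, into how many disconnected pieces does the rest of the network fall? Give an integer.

2

Without Zane, the remaining ties split the others into: {Frank, Giulia, Hiro, Ivy, Priya, Rosa, Wes}; {Ines}.
That's 2 separate components.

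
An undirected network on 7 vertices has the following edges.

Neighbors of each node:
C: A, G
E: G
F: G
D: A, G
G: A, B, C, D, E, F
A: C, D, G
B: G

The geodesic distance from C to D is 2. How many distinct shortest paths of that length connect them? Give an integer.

The shortest distance is 2. The length-2 paths are: C–G–D; C–A–D.
That gives 2 distinct shortest paths.

2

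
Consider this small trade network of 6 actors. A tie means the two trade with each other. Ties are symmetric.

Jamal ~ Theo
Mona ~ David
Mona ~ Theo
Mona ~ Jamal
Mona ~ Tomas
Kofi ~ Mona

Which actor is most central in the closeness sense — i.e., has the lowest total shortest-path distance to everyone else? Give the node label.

Farness (sum of distances to all others) for each node — David:9, Jamal:8, Kofi:9, Mona:5, Theo:8, Tomas:9.
The smallest farness is 5, for Mona, so Mona has the highest closeness.

Mona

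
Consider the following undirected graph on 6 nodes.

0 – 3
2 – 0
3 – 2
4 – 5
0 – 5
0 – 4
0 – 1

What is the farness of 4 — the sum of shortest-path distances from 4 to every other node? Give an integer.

Distances from 4: 0:1, 1:2, 2:2, 3:2, 5:1.
Sum = 1 + 2 + 2 + 2 + 1 = 8.

8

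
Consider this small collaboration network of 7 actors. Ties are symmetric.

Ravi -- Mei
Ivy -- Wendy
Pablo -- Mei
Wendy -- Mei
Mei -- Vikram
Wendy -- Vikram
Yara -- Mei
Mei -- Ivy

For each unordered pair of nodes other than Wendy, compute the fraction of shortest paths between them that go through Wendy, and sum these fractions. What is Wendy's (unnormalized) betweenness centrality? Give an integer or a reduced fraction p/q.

1/2

Pairs whose geodesics pass through Wendy — Ivy–Vikram: 1/2.
All other pairs contribute 0.
Summing the contributions gives betweenness(Wendy) = 1/2.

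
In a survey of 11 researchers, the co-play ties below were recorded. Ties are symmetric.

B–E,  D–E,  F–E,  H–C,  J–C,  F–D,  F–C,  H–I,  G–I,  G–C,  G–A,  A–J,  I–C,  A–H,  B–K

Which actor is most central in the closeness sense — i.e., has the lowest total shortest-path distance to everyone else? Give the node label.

C

Farness (sum of distances to all others) for each node — A:29, B:30, C:18, D:25, E:23, F:19, G:24, H:24, I:24, J:25, K:39.
The smallest farness is 18, for C, so C has the highest closeness.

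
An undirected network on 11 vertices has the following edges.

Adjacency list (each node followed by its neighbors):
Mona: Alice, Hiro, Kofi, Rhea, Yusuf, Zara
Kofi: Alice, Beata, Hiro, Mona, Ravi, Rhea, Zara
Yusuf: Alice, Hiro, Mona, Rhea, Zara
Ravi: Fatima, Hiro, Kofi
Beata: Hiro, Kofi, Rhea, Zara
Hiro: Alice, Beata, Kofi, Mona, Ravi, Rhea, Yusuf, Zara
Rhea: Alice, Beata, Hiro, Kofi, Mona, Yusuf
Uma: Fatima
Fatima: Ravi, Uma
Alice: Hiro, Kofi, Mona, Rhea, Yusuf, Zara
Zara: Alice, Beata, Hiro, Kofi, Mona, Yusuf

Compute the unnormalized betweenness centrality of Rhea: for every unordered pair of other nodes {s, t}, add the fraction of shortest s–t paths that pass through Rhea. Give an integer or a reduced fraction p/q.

31/30

Pairs whose geodesics pass through Rhea — Beata–Alice: 1/4; Beata–Yusuf: 1/3; Beata–Mona: 1/4; Kofi–Yusuf: 1/5.
All other pairs contribute 0.
Summing the contributions gives betweenness(Rhea) = 31/30.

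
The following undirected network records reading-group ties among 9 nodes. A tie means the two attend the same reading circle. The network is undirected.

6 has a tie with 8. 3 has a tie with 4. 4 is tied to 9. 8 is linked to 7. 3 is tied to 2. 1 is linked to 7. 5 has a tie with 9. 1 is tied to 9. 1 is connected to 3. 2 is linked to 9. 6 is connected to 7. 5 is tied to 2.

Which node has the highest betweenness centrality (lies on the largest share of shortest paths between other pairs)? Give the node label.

1

Unnormalized betweenness of each node: 1:46/3, 2:4/3, 3:9/2, 4:1/3, 5:0, 6:0, 7:12, 8:0, 9:19/2.
1 has the largest value, 46/3, making it the main broker — the node through which the most shortest paths run.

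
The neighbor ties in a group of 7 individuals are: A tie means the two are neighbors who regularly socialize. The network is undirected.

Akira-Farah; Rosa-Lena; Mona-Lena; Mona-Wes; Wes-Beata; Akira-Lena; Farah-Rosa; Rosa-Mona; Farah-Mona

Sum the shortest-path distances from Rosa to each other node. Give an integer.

10

Distances from Rosa: Akira:2, Beata:3, Farah:1, Lena:1, Mona:1, Wes:2.
Sum = 2 + 3 + 1 + 1 + 1 + 2 = 10.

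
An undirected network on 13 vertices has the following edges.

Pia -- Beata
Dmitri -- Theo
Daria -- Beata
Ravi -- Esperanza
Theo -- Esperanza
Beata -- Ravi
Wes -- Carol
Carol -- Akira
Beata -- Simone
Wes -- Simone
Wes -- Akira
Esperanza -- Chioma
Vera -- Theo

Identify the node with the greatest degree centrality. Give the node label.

Beata

Degrees — Akira:2, Beata:4, Carol:2, Chioma:1, Daria:1, Dmitri:1, Esperanza:3, Pia:1, Ravi:2, Simone:2, Theo:3, Vera:1, Wes:3.
The maximum is 4, attained only by Beata.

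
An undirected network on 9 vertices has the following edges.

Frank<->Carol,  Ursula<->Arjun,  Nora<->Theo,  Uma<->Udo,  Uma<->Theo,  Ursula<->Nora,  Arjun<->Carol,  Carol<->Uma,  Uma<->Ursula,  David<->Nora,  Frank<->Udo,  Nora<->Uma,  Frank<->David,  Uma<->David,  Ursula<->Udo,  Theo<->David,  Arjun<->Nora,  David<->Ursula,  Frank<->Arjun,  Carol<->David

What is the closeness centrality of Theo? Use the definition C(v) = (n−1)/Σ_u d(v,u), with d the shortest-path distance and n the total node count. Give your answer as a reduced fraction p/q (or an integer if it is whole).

8/13

Distances from Theo: Arjun:2, Carol:2, David:1, Frank:2, Nora:1, Udo:2, Uma:1, Ursula:2. Sum = 13.
n = 9, so closeness = 8/13.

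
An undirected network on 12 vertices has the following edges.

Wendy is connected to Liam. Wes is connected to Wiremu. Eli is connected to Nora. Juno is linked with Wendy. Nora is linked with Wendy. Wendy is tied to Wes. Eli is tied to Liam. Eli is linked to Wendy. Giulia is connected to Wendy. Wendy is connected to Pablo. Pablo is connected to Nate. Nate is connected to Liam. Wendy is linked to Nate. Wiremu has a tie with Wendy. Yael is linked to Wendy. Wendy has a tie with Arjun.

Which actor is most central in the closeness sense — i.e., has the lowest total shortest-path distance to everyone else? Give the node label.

Farness (sum of distances to all others) for each node — Arjun:21, Eli:19, Giulia:21, Juno:21, Liam:19, Nate:19, Nora:20, Pablo:20, Wendy:11, Wes:20, Wiremu:20, Yael:21.
The smallest farness is 11, for Wendy, so Wendy has the highest closeness.

Wendy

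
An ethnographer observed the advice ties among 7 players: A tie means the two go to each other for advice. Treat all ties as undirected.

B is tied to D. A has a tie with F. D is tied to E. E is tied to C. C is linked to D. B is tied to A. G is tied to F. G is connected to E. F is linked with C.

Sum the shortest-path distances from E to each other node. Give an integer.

10

Distances from E: A:3, B:2, C:1, D:1, F:2, G:1.
Sum = 3 + 2 + 1 + 1 + 2 + 1 = 10.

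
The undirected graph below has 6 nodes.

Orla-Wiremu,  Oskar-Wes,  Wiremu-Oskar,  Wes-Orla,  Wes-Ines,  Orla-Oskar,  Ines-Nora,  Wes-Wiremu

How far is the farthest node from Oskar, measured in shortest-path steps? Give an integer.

Distances from Oskar: Ines:2, Nora:3, Orla:1, Wes:1, Wiremu:1.
The largest is 3 (to Nora), so the eccentricity of Oskar is 3.

3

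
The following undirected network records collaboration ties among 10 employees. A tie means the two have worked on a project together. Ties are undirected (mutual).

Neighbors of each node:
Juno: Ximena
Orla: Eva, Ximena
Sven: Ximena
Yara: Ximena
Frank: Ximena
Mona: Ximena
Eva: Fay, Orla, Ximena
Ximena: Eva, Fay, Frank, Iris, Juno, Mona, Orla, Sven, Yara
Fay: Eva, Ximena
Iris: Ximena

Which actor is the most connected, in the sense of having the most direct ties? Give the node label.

Degrees — Eva:3, Fay:2, Frank:1, Iris:1, Juno:1, Mona:1, Orla:2, Sven:1, Ximena:9, Yara:1.
The maximum is 9, attained only by Ximena.

Ximena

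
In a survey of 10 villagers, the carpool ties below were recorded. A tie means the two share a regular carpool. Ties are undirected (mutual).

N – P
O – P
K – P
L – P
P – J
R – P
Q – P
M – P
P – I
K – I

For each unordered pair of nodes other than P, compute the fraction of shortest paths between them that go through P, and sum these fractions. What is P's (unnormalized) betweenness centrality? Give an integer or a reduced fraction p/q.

35

Pairs whose geodesics pass through P — K–Q: 1; K–O: 1; K–N: 1; K–R: 1; K–M: 1; K–L: 1; K–J: 1; Q–O: 1; Q–N: 1; Q–I: 1; Q–R: 1; Q–M: 1; Q–L: 1; Q–J: 1 … (+21 more pairs).
All other pairs contribute 0.
Summing the contributions gives betweenness(P) = 35.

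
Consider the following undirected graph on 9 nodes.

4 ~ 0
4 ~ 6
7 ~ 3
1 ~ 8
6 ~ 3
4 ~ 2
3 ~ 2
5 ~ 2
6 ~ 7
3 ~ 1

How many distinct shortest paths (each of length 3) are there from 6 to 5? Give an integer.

The shortest distance is 3. The length-3 paths are: 6–4–2–5; 6–3–2–5.
That gives 2 distinct shortest paths.

2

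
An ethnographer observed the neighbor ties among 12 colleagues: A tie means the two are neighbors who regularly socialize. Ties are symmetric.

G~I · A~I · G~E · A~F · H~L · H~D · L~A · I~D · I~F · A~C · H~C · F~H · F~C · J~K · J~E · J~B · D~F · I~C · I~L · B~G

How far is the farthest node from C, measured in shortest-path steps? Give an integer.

Distances from C: A:1, B:3, D:2, E:3, F:1, G:2, H:1, I:1, J:4, K:5, L:2.
The largest is 5 (to K), so the eccentricity of C is 5.

5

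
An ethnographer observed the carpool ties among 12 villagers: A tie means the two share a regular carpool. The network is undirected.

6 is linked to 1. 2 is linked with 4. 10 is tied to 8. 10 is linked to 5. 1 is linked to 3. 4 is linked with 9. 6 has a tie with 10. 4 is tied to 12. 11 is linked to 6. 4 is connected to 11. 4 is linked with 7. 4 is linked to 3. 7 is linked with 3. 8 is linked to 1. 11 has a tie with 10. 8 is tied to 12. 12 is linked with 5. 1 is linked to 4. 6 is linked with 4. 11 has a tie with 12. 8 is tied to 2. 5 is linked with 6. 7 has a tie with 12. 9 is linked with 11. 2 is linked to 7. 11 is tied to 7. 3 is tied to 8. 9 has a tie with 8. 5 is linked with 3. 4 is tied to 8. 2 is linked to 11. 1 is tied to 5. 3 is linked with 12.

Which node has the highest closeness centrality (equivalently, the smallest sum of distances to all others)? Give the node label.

4

Farness (sum of distances to all others) for each node — 1:17, 2:19, 3:16, 4:13, 5:19, 6:17, 7:17, 8:15, 9:20, 10:18, 11:15, 12:16.
The smallest farness is 13, for 4, so 4 has the highest closeness.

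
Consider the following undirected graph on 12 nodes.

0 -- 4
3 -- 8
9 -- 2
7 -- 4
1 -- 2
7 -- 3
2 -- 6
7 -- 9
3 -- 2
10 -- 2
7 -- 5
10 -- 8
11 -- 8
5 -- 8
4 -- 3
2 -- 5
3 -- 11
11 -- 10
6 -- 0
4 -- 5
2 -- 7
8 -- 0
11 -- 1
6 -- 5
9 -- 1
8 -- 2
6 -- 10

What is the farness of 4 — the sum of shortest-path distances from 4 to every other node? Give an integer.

Distances from 4: 0:1, 1:3, 2:2, 3:1, 5:1, 6:2, 7:1, 8:2, 9:2, 10:3, 11:2.
Sum = 1 + 3 + 2 + 1 + 1 + 2 + 1 + 2 + 2 + 3 + 2 = 20.

20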